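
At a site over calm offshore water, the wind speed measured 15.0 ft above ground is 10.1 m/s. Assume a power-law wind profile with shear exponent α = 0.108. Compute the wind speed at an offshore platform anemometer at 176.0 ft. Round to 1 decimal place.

13.2 m/s

Power-law profile: V₂ = V₁ · (z₂/z₁)^α
V₂ = 10.1 × (176.0/15.0)^0.108 = 10.1 × (11.7333)^0.108
    = 10.1 × 1.3047 = 13.1771 m/s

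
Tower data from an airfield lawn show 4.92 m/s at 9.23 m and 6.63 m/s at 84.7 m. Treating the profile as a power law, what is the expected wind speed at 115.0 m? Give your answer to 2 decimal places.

First find α: α = ln(V₂/V₁)/ln(z₂/z₁) = ln(6.63/4.92)/ln(84.7/9.23) = 0.29830/2.21666 = 0.1346
Extrapolate from 84.7 m to 115.0 m: V₃ = 6.63 × (115.0/84.7)^0.1346 = 6.63 × 1.0420 = 6.9085 m/s

6.91 m/s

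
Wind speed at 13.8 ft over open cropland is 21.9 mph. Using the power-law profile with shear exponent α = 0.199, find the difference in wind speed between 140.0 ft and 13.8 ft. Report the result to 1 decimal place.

Power law: V₂ = V₁ · (z₂/z₁)^α = 21.9 × (10.1449)^0.199 = 34.7286 mph
ΔV = 34.7286 − 21.9 = 12.8286 mph

12.8 mph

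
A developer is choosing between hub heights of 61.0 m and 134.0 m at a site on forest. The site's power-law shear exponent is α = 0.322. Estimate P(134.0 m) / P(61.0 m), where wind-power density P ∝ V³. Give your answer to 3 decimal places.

Speed ratio: V_B/V_A = (z_B/z_A)^α = (134.0/61.0)^0.322 = (2.1967)^0.322 = 1.28840
Power-density ratio: P_B/P_A = (V_B/V_A)³ = (1.28840)³ = 2.13872

2.139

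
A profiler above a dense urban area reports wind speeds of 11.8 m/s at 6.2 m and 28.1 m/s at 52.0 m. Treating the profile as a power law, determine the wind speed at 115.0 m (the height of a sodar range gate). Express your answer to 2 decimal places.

First find α: α = ln(V₂/V₁)/ln(z₂/z₁) = ln(28.1/11.8)/ln(52.0/6.2) = 0.86767/2.12669 = 0.4080
Extrapolate from 52.0 m to 115.0 m: V₃ = 28.1 × (115.0/52.0)^0.4080 = 28.1 × 1.3824 = 38.8453 m/s

38.85 m/s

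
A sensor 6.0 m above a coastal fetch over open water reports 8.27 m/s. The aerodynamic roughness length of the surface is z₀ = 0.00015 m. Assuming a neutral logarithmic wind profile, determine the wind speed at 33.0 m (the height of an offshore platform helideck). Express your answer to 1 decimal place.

9.6 m/s

Log law: V(z) ∝ ln(z/z₀), so V₂/V₁ = ln(z₂/z₀) / ln(z₁/z₀).
ln(33.0/0.00015) = 12.3014, ln(6.0/0.00015) = 10.5966
V₂ = 8.27 × 12.3014/10.5966 = 8.27 × 1.1609 = 9.6004 m/s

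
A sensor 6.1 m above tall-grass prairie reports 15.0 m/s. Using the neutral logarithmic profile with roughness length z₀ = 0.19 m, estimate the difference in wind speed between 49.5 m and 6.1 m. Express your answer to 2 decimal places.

Log law: V₂ = V₁ · ln(z₂/z₀)/ln(z₁/z₀) = 15.0 × 5.5627/3.4690 = 24.0531 m/s
ΔV = 24.0531 − 15.0 = 9.0531 m/s

9.05 m/s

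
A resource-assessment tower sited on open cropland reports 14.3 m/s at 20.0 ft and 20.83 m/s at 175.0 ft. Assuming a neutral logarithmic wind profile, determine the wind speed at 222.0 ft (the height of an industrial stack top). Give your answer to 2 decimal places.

21.55 m/s

Log law: V ∝ ln(z/z₀). From the pair, with r = V₁/V₂ = 0.68651,
ln z₀ = (ln z₁ − r·ln z₂)/(1 − r) = (2.9957 − 0.68651×5.1648)/0.31349 = -1.7543 → z₀ = 0.1730 ft
V₃ = V₁ · ln(z₃/z₀)/ln(z₁/z₀) = 14.3 × 7.1569/4.7500 = 21.5462 m/s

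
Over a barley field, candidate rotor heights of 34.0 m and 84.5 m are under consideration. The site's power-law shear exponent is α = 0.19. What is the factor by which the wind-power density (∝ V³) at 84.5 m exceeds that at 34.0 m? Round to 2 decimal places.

1.68

Speed ratio: V_B/V_A = (z_B/z_A)^α = (84.5/34.0)^0.19 = (2.4853)^0.19 = 1.18884
Power-density ratio: P_B/P_A = (V_B/V_A)³ = (1.18884)³ = 1.68022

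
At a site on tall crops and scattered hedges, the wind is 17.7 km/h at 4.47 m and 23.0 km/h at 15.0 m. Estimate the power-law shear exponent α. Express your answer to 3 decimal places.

Power law: V₂/V₁ = (z₂/z₁)^α ⇒ α = ln(V₂/V₁) / ln(z₂/z₁)
α = ln(23.0/17.7) / ln(15.0/4.47) = ln(1.2994) / ln(3.3557)
  = 0.26193 / 1.21066 = 0.21635

α ≈ 0.216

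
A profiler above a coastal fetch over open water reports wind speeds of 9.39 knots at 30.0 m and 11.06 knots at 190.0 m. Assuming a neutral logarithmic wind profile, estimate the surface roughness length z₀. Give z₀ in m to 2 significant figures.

Log law: V(z) ∝ ln(z/z₀). With r = V₁/V₂ = 9.39/11.06 = 0.84901,
r · ln(z₂/z₀) = ln(z₁/z₀) ⇒ ln z₀ = (ln z₁ − r·ln z₂)/(1 − r)
ln z₀ = (3.40120 − 0.84901×5.24702) / 0.15099 = -6.9774
z₀ = exp(-6.9774) = 0.0009327 m

z₀ ≈ 0.00093 m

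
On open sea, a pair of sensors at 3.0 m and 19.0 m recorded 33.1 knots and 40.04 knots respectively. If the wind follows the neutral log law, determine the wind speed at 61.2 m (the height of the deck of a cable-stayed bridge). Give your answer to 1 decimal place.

44.4 knots

Log law: V ∝ ln(z/z₀). From the pair, with r = V₁/V₂ = 0.82667,
ln z₀ = (ln z₁ − r·ln z₂)/(1 − r) = (1.0986 − 0.82667×2.9444)/0.17333 = -7.7050 → z₀ = 0.0004506 m
V₃ = V₁ · ln(z₃/z₀)/ln(z₁/z₀) = 33.1 × 11.8191/8.8036 = 44.4379 knots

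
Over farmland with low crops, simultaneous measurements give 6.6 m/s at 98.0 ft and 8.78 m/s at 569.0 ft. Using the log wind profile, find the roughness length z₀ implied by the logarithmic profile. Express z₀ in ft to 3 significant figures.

Log law: V(z) ∝ ln(z/z₀). With r = V₁/V₂ = 6.6/8.78 = 0.75171,
r · ln(z₂/z₀) = ln(z₁/z₀) ⇒ ln z₀ = (ln z₁ − r·ln z₂)/(1 − r)
ln z₀ = (4.58497 − 0.75171×6.34388) / 0.24829 = -0.7402
z₀ = exp(-0.7402) = 0.4770 ft

z₀ ≈ 0.477 ft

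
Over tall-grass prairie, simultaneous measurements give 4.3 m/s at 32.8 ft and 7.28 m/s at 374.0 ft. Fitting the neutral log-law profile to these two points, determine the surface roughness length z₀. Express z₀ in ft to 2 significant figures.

z₀ ≈ 0.98 ft

Log law: V(z) ∝ ln(z/z₀). With r = V₁/V₂ = 4.3/7.28 = 0.59066,
r · ln(z₂/z₀) = ln(z₁/z₀) ⇒ ln z₀ = (ln z₁ − r·ln z₂)/(1 − r)
ln z₀ = (3.49043 − 0.59066×5.92426) / 0.40934 = -0.0215
z₀ = exp(-0.0215) = 0.9788 ft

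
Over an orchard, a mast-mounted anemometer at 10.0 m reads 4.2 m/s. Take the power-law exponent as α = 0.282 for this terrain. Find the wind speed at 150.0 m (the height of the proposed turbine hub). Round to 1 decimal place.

Power-law profile: V₂ = V₁ · (z₂/z₁)^α
V₂ = 4.2 × (150.0/10.0)^0.282 = 4.2 × (15.0000)^0.282
    = 4.2 × 2.1461 = 9.0138 m/s

9.0 m/s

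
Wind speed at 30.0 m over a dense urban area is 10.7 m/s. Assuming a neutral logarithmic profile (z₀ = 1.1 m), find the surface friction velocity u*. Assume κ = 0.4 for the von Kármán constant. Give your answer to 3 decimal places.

u* ≈ 1.295 m/s

Log law: V(z) = (u*/κ) · ln(z/z₀) ⇒ u* = κ · V / ln(z/z₀)
u* = 0.4 × 10.7 / ln(30.0/1.1) = 0.4 × 10.7 / 3.3059
   = 4.2800 / 3.3059 = 1.2947 m/s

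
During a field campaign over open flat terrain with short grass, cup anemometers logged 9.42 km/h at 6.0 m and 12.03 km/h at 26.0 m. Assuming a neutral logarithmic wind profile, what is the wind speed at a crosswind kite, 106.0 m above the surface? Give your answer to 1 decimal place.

14.5 km/h

Log law: V ∝ ln(z/z₀). From the pair, with r = V₁/V₂ = 0.78304,
ln z₀ = (ln z₁ − r·ln z₂)/(1 − r) = (1.7918 − 0.78304×3.2581)/0.21696 = -3.5005 → z₀ = 0.03018 m
V₃ = V₁ · ln(z₃/z₀)/ln(z₁/z₀) = 9.42 × 8.1640/5.2923 = 14.5314 km/h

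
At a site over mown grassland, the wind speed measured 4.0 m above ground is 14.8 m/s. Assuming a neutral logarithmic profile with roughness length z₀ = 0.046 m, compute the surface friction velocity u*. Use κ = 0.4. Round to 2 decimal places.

u* ≈ 1.33 m/s

Log law: V(z) = (u*/κ) · ln(z/z₀) ⇒ u* = κ · V / ln(z/z₀)
u* = 0.4 × 14.8 / ln(4.0/0.046) = 0.4 × 14.8 / 4.4654
   = 5.9200 / 4.4654 = 1.3257 m/s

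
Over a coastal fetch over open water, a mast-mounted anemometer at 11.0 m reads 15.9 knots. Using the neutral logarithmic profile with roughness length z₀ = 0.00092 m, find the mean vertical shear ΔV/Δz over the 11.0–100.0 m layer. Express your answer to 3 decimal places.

0.042 knots/m

Log law: V₂ = V₁ · ln(z₂/z₀)/ln(z₁/z₀) = 15.9 × 11.5963/9.3890 = 19.6379 knots
ΔV/Δz = (19.6379 − 15.9)/(100.0 − 11.0) = 3.7379/89.0000 = 0.04200 knots/m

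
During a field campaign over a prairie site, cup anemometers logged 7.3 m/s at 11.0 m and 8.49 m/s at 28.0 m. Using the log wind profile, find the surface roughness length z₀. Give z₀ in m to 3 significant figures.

z₀ ≈ 0.0357 m

Log law: V(z) ∝ ln(z/z₀). With r = V₁/V₂ = 7.3/8.49 = 0.85984,
r · ln(z₂/z₀) = ln(z₁/z₀) ⇒ ln z₀ = (ln z₁ − r·ln z₂)/(1 − r)
ln z₀ = (2.39790 − 0.85984×3.33220) / 0.14016 = -3.3336
z₀ = exp(-3.3336) = 0.03567 m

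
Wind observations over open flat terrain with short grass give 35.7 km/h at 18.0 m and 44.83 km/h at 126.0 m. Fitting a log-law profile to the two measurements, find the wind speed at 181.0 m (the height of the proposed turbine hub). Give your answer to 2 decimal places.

Log law: V ∝ ln(z/z₀). From the pair, with r = V₁/V₂ = 0.79634,
ln z₀ = (ln z₁ − r·ln z₂)/(1 − r) = (2.8904 − 0.79634×4.8363)/0.20366 = -4.7185 → z₀ = 0.008929 m
V₃ = V₁ · ln(z₃/z₀)/ln(z₁/z₀) = 35.7 × 9.9170/7.6089 = 46.5295 km/h

46.53 km/h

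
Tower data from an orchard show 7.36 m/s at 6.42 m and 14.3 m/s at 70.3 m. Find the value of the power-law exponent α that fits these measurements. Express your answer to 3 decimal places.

Power law: V₂/V₁ = (z₂/z₁)^α ⇒ α = ln(V₂/V₁) / ln(z₂/z₁)
α = ln(14.3/7.36) / ln(70.3/6.42) = ln(1.9429) / ln(10.9502)
  = 0.66420 / 2.39335 = 0.27752

α ≈ 0.278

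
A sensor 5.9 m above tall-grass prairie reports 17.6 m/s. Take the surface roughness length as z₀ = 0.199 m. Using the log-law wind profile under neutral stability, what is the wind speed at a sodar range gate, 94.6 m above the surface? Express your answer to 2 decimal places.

32.01 m/s

Log law: V(z) ∝ ln(z/z₀), so V₂/V₁ = ln(z₂/z₀) / ln(z₁/z₀).
ln(94.6/0.199) = 6.1641, ln(5.9/0.199) = 3.3894
V₂ = 17.6 × 6.1641/3.3894 = 17.6 × 1.8186 = 32.0081 m/s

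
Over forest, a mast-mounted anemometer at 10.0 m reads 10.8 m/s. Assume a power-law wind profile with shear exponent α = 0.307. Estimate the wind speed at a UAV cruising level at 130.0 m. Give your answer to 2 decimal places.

Power-law profile: V₂ = V₁ · (z₂/z₁)^α
V₂ = 10.8 × (130.0/10.0)^0.307 = 10.8 × (13.0000)^0.307
    = 10.8 × 2.1978 = 23.7358 m/s

23.74 m/s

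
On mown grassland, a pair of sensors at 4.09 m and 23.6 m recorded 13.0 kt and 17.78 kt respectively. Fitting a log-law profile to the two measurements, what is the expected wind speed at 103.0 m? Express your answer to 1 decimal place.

Log law: V ∝ ln(z/z₀). From the pair, with r = V₁/V₂ = 0.73116,
ln z₀ = (ln z₁ − r·ln z₂)/(1 − r) = (1.4085 − 0.73116×3.1612)/0.26884 = -3.3582 → z₀ = 0.03480 m
V₃ = V₁ · ln(z₃/z₀)/ln(z₁/z₀) = 13.0 × 7.9929/4.7668 = 21.7985 kt

21.8 kt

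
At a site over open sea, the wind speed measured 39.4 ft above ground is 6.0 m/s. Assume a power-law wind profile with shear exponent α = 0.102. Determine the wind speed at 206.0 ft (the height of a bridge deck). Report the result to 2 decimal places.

7.10 m/s

Power-law profile: V₂ = V₁ · (z₂/z₁)^α
V₂ = 6.0 × (206.0/39.4)^0.102 = 6.0 × (5.2284)^0.102
    = 6.0 × 1.1838 = 7.1027 m/s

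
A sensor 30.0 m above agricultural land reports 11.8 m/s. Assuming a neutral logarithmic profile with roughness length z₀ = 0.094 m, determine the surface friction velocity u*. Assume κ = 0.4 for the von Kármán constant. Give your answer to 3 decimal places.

Log law: V(z) = (u*/κ) · ln(z/z₀) ⇒ u* = κ · V / ln(z/z₀)
u* = 0.4 × 11.8 / ln(30.0/0.094) = 0.4 × 11.8 / 5.7657
   = 4.7200 / 5.7657 = 0.8186 m/s

u* ≈ 0.819 m/s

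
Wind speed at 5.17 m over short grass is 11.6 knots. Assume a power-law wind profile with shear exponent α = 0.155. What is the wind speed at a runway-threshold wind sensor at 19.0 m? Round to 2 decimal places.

Power-law profile: V₂ = V₁ · (z₂/z₁)^α
V₂ = 11.6 × (19.0/5.17)^0.155 = 11.6 × (3.6750)^0.155
    = 11.6 × 1.2235 = 14.1930 knots

14.19 knots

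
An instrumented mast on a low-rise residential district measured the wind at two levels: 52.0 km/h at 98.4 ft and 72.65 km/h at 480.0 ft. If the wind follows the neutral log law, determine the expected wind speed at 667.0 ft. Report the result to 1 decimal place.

76.9 km/h

Log law: V ∝ ln(z/z₀). From the pair, with r = V₁/V₂ = 0.71576,
ln z₀ = (ln z₁ − r·ln z₂)/(1 − r) = (4.5890 − 0.71576×6.1738)/0.28424 = 0.5984 → z₀ = 1.819 ft
V₃ = V₁ · ln(z₃/z₀)/ln(z₁/z₀) = 52.0 × 5.9044/3.9906 = 76.9371 km/h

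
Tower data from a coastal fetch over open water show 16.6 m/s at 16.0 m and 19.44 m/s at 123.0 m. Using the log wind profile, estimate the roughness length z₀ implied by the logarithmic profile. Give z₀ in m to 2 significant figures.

z₀ ≈ 0.00011 m

Log law: V(z) ∝ ln(z/z₀). With r = V₁/V₂ = 16.6/19.44 = 0.85391,
r · ln(z₂/z₀) = ln(z₁/z₀) ⇒ ln z₀ = (ln z₁ − r·ln z₂)/(1 − r)
ln z₀ = (2.77259 − 0.85391×4.81218) / 0.14609 = -9.1490
z₀ = exp(-9.1490) = 0.0001063 m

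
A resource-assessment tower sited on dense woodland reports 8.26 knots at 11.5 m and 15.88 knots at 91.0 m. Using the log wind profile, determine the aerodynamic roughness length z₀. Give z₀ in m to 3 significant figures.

Log law: V(z) ∝ ln(z/z₀). With r = V₁/V₂ = 8.26/15.88 = 0.52015,
r · ln(z₂/z₀) = ln(z₁/z₀) ⇒ ln z₀ = (ln z₁ − r·ln z₂)/(1 − r)
ln z₀ = (2.44235 − 0.52015×4.51086) / 0.47985 = 0.2001
z₀ = exp(0.2001) = 1.222 m

z₀ ≈ 1.22 m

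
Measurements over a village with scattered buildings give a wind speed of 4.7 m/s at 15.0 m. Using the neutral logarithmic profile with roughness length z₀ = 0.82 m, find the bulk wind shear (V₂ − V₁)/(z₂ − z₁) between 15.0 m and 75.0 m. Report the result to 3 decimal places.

Log law: V₂ = V₁ · ln(z₂/z₀)/ln(z₁/z₀) = 4.7 × 4.5159/2.9065 = 7.3026 m/s
ΔV/Δz = (7.3026 − 4.7)/(75.0 − 15.0) = 2.6026/60.0000 = 0.04338 m/s/m

0.043 m/s/m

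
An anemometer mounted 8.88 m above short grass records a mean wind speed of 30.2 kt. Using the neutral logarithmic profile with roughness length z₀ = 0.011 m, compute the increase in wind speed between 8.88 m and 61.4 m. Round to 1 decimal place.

Log law: V₂ = V₁ · ln(z₂/z₀)/ln(z₁/z₀) = 30.2 × 8.6273/6.6937 = 38.9239 kt
ΔV = 38.9239 − 30.2 = 8.7239 kt

8.7 kt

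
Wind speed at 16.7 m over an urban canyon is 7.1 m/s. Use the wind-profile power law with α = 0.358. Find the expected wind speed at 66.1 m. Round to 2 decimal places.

Power-law profile: V₂ = V₁ · (z₂/z₁)^α
V₂ = 7.1 × (66.1/16.7)^0.358 = 7.1 × (3.9581)^0.358
    = 7.1 × 1.6364 = 11.6187 m/s

11.62 m/s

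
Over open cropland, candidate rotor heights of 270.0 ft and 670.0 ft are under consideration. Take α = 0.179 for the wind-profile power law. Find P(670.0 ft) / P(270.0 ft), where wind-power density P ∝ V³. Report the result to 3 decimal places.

1.629

Speed ratio: V_B/V_A = (z_B/z_A)^α = (670.0/270.0)^0.179 = (2.4815)^0.179 = 1.17667
Power-density ratio: P_B/P_A = (V_B/V_A)³ = (1.17667)³ = 1.62915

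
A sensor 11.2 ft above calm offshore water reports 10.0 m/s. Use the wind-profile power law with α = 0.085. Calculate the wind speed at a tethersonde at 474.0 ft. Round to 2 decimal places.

13.75 m/s

Power-law profile: V₂ = V₁ · (z₂/z₁)^α
V₂ = 10.0 × (474.0/11.2)^0.085 = 10.0 × (42.3214)^0.085
    = 10.0 × 1.3749 = 13.7486 m/s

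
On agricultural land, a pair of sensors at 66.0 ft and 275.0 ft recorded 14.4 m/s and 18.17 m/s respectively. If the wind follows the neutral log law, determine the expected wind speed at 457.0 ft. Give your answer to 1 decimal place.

Log law: V ∝ ln(z/z₀). From the pair, with r = V₁/V₂ = 0.79252,
ln z₀ = (ln z₁ − r·ln z₂)/(1 − r) = (4.1897 − 0.79252×5.6168)/0.20748 = -1.2614 → z₀ = 0.2833 ft
V₃ = V₁ · ln(z₃/z₀)/ln(z₁/z₀) = 14.4 × 7.3861/5.4511 = 19.5117 m/s

19.5 m/s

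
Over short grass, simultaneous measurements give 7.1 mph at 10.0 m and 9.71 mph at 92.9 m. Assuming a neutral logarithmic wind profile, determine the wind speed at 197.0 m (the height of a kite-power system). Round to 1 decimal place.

Log law: V ∝ ln(z/z₀). From the pair, with r = V₁/V₂ = 0.73120,
ln z₀ = (ln z₁ − r·ln z₂)/(1 − r) = (2.3026 − 0.73120×4.5315)/0.26880 = -3.7608 → z₀ = 0.02326 m
V₃ = V₁ · ln(z₃/z₀)/ln(z₁/z₀) = 7.1 × 9.0440/6.0634 = 10.5902 mph

10.6 mph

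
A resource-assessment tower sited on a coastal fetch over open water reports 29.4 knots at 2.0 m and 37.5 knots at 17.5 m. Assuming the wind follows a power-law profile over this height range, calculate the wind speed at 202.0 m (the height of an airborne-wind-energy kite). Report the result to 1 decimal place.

49.3 knots

First find α: α = ln(V₂/V₁)/ln(z₂/z₁) = ln(37.5/29.4)/ln(17.5/2.0) = 0.24335/2.16905 = 0.1122
Extrapolate from 17.5 m to 202.0 m: V₃ = 37.5 × (202.0/17.5)^0.1122 = 37.5 × 1.3158 = 49.3415 knots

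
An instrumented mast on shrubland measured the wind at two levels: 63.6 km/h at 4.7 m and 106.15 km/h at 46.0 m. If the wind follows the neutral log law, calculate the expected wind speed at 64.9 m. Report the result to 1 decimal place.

112.6 km/h

Log law: V ∝ ln(z/z₀). From the pair, with r = V₁/V₂ = 0.59915,
ln z₀ = (ln z₁ − r·ln z₂)/(1 − r) = (1.5476 − 0.59915×3.8286)/0.40085 = -1.8620 → z₀ = 0.1554 m
V₃ = V₁ · ln(z₃/z₀)/ln(z₁/z₀) = 63.6 × 6.0348/3.4096 = 112.5706 km/h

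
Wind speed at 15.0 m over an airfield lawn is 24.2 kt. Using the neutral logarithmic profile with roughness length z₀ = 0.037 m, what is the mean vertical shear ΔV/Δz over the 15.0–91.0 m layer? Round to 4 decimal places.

0.0956 kt/m

Log law: V₂ = V₁ · ln(z₂/z₀)/ln(z₁/z₀) = 24.2 × 7.8077/6.0049 = 31.4654 kt
ΔV/Δz = (31.4654 − 24.2)/(91.0 − 15.0) = 7.2654/76.0000 = 0.09560 kt/m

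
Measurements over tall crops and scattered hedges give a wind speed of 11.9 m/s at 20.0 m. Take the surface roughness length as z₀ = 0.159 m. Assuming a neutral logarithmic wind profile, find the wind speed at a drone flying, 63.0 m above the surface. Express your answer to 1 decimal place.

Log law: V(z) ∝ ln(z/z₀), so V₂/V₁ = ln(z₂/z₀) / ln(z₁/z₀).
ln(63.0/0.159) = 5.9820, ln(20.0/0.159) = 4.8346
V₂ = 11.9 × 5.9820/4.8346 = 11.9 × 1.2373 = 14.7243 m/s

14.7 m/s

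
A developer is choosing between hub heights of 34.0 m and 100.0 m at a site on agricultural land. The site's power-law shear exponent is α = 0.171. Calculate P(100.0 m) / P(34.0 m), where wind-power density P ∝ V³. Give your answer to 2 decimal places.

1.74

Speed ratio: V_B/V_A = (z_B/z_A)^α = (100.0/34.0)^0.171 = (2.9412)^0.171 = 1.20259
Power-density ratio: P_B/P_A = (V_B/V_A)³ = (1.20259)³ = 1.73921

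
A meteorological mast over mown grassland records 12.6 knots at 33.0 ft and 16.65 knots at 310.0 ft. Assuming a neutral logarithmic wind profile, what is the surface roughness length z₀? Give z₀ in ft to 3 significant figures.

z₀ ≈ 0.0310 ft

Log law: V(z) ∝ ln(z/z₀). With r = V₁/V₂ = 12.6/16.65 = 0.75676,
r · ln(z₂/z₀) = ln(z₁/z₀) ⇒ ln z₀ = (ln z₁ − r·ln z₂)/(1 − r)
ln z₀ = (3.49651 − 0.75676×5.73657) / 0.24324 = -3.4726
z₀ = exp(-3.4726) = 0.03104 ft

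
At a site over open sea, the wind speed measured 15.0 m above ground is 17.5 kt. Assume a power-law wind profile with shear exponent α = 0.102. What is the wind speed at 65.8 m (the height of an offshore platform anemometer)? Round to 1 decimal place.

Power-law profile: V₂ = V₁ · (z₂/z₁)^α
V₂ = 17.5 × (65.8/15.0)^0.102 = 17.5 × (4.3867)^0.102
    = 17.5 × 1.1628 = 20.3487 kt

20.3 kt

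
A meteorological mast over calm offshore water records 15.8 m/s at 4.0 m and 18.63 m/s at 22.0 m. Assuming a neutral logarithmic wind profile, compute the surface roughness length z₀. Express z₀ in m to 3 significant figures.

z₀ ≈ 0.000294 m

Log law: V(z) ∝ ln(z/z₀). With r = V₁/V₂ = 15.8/18.63 = 0.84809,
r · ln(z₂/z₀) = ln(z₁/z₀) ⇒ ln z₀ = (ln z₁ − r·ln z₂)/(1 − r)
ln z₀ = (1.38629 − 0.84809×3.09104) / 0.15191 = -8.1314
z₀ = exp(-8.1314) = 0.0002942 m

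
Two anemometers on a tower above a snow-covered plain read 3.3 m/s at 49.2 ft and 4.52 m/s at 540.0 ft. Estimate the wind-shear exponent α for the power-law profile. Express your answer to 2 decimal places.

α ≈ 0.13

Power law: V₂/V₁ = (z₂/z₁)^α ⇒ α = ln(V₂/V₁) / ln(z₂/z₁)
α = ln(4.52/3.3) / ln(540.0/49.2) = ln(1.3697) / ln(10.9756)
  = 0.31459 / 2.39568 = 0.13132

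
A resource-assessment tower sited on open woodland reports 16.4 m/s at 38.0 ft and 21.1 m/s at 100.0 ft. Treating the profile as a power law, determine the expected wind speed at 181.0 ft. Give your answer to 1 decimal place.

24.6 m/s

First find α: α = ln(V₂/V₁)/ln(z₂/z₁) = ln(21.1/16.4)/ln(100.0/38.0) = 0.25199/0.96758 = 0.2604
Extrapolate from 100.0 ft to 181.0 ft: V₃ = 21.1 × (181.0/100.0)^0.2604 = 21.1 × 1.1671 = 24.6258 m/s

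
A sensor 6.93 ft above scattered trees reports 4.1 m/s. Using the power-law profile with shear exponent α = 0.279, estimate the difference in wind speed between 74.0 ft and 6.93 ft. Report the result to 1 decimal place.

Power law: V₂ = V₁ · (z₂/z₁)^α = 4.1 × (10.6782)^0.279 = 7.9384 m/s
ΔV = 7.9384 − 4.1 = 3.8384 m/s

3.8 m/s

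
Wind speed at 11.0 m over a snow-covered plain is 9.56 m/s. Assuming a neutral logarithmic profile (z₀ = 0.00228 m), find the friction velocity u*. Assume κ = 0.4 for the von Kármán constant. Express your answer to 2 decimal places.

u* ≈ 0.45 m/s

Log law: V(z) = (u*/κ) · ln(z/z₀) ⇒ u* = κ · V / ln(z/z₀)
u* = 0.4 × 9.56 / ln(11.0/0.00228) = 0.4 × 9.56 / 8.4815
   = 3.8240 / 8.4815 = 0.4509 m/s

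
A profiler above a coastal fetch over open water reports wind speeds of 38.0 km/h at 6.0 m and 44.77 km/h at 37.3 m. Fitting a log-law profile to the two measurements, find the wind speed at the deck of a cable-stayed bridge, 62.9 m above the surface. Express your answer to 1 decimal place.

Log law: V ∝ ln(z/z₀). From the pair, with r = V₁/V₂ = 0.84878,
ln z₀ = (ln z₁ − r·ln z₂)/(1 − r) = (1.7918 − 0.84878×3.6190)/0.15122 = -8.4645 → z₀ = 0.0002108 m
V₃ = V₁ · ln(z₃/z₀)/ln(z₁/z₀) = 38.0 × 12.6060/10.2563 = 46.7061 km/h

46.7 km/h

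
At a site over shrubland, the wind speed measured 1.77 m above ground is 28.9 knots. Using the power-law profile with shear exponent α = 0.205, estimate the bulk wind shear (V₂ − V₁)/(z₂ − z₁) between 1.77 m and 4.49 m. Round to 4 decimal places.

2.2339 knots/m

Power law: V₂ = V₁ · (z₂/z₁)^α = 28.9 × (2.5367)^0.205 = 34.9763 knots
ΔV/Δz = (34.9763 − 28.9)/(4.49 − 1.77) = 6.0763/2.7200 = 2.23393 knots/m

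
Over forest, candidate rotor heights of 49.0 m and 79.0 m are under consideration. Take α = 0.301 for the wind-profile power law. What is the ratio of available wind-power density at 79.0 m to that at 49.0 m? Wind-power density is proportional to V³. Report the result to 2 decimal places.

1.54

Speed ratio: V_B/V_A = (z_B/z_A)^α = (79.0/49.0)^0.301 = (1.6122)^0.301 = 1.15461
Power-density ratio: P_B/P_A = (V_B/V_A)³ = (1.15461)³ = 1.53925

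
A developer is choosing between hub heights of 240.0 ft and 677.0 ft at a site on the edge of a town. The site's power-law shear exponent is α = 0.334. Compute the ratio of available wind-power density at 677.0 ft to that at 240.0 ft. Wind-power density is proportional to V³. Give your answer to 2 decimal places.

2.83

Speed ratio: V_B/V_A = (z_B/z_A)^α = (677.0/240.0)^0.334 = (2.8208)^0.334 = 1.41392
Power-density ratio: P_B/P_A = (V_B/V_A)³ = (1.41392)³ = 2.82669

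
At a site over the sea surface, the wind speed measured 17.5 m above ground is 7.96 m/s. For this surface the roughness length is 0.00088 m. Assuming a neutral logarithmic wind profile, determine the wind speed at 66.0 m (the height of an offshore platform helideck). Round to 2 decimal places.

Log law: V(z) ∝ ln(z/z₀), so V₂/V₁ = ln(z₂/z₀) / ln(z₁/z₀).
ln(66.0/0.00088) = 11.2252, ln(17.5/0.00088) = 9.8978
V₂ = 7.96 × 11.2252/9.8978 = 7.96 × 1.1341 = 9.0276 m/s

9.03 m/s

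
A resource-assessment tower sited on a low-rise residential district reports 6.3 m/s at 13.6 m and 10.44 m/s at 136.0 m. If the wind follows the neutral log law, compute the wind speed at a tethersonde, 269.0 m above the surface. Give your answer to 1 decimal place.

Log law: V ∝ ln(z/z₀). From the pair, with r = V₁/V₂ = 0.60345,
ln z₀ = (ln z₁ − r·ln z₂)/(1 − r) = (2.6101 − 0.60345×4.9127)/0.39655 = -0.8939 → z₀ = 0.4091 m
V₃ = V₁ · ln(z₃/z₀)/ln(z₁/z₀) = 6.3 × 6.4886/3.5039 = 11.6663 m/s

11.7 m/s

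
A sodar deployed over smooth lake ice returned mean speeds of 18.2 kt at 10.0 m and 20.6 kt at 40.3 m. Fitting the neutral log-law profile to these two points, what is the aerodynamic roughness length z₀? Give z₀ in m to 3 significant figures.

Log law: V(z) ∝ ln(z/z₀). With r = V₁/V₂ = 18.2/20.6 = 0.88350,
r · ln(z₂/z₀) = ln(z₁/z₀) ⇒ ln z₀ = (ln z₁ − r·ln z₂)/(1 − r)
ln z₀ = (2.30259 − 0.88350×3.69635) / 0.11650 = -8.2668
z₀ = exp(-8.2668) = 0.0002569 m

z₀ ≈ 0.000257 m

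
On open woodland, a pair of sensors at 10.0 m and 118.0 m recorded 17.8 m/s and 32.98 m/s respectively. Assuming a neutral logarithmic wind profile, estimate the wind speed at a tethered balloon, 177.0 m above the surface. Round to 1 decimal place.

35.5 m/s

Log law: V ∝ ln(z/z₀). From the pair, with r = V₁/V₂ = 0.53972,
ln z₀ = (ln z₁ − r·ln z₂)/(1 − r) = (2.3026 − 0.53972×4.7707)/0.46028 = -0.5915 → z₀ = 0.5535 m
V₃ = V₁ · ln(z₃/z₀)/ln(z₁/z₀) = 17.8 × 5.7676/2.8941 = 35.4738 m/s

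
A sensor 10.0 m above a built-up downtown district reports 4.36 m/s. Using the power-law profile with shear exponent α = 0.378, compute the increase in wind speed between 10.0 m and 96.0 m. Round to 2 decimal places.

5.89 m/s

Power law: V₂ = V₁ · (z₂/z₁)^α = 4.36 × (9.6000)^0.378 = 10.2514 m/s
ΔV = 10.2514 − 4.36 = 5.8914 m/s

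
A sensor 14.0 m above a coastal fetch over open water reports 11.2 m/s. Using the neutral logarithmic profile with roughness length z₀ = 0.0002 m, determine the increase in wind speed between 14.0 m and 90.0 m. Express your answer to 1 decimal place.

Log law: V₂ = V₁ · ln(z₂/z₀)/ln(z₁/z₀) = 11.2 × 13.0170/11.1563 = 13.0680 m/s
ΔV = 13.0680 − 11.2 = 1.8680 m/s

1.9 m/s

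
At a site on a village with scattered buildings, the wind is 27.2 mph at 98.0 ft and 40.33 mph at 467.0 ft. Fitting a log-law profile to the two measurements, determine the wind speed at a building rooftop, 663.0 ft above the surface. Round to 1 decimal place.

Log law: V ∝ ln(z/z₀). From the pair, with r = V₁/V₂ = 0.67444,
ln z₀ = (ln z₁ − r·ln z₂)/(1 − r) = (4.5850 − 0.67444×6.1463)/0.32556 = 1.3505 → z₀ = 3.859 ft
V₃ = V₁ · ln(z₃/z₀)/ln(z₁/z₀) = 27.2 × 5.1463/3.2345 = 43.2770 mph

43.3 mph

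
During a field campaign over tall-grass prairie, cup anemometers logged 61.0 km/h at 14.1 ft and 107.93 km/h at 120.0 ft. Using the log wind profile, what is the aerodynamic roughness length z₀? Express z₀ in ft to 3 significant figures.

z₀ ≈ 0.872 ft

Log law: V(z) ∝ ln(z/z₀). With r = V₁/V₂ = 61.0/107.93 = 0.56518,
r · ln(z₂/z₀) = ln(z₁/z₀) ⇒ ln z₀ = (ln z₁ − r·ln z₂)/(1 − r)
ln z₀ = (2.64617 − 0.56518×4.78749) / 0.43482 = -0.1371
z₀ = exp(-0.1371) = 0.8719 ft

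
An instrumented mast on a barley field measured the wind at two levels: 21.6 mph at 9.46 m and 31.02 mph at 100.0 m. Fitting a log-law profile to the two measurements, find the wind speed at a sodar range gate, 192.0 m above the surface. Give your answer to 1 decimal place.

33.6 mph

Log law: V ∝ ln(z/z₀). From the pair, with r = V₁/V₂ = 0.69632,
ln z₀ = (ln z₁ − r·ln z₂)/(1 − r) = (2.2471 − 0.69632×4.6052)/0.30368 = -3.1600 → z₀ = 0.04242 m
V₃ = V₁ · ln(z₃/z₀)/ln(z₁/z₀) = 21.6 × 8.4175/5.4071 = 33.6259 mph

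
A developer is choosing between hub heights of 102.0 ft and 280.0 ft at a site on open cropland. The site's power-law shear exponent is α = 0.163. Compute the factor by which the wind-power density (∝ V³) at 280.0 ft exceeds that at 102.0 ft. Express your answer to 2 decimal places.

1.64

Speed ratio: V_B/V_A = (z_B/z_A)^α = (280.0/102.0)^0.163 = (2.7451)^0.163 = 1.17892
Power-density ratio: P_B/P_A = (V_B/V_A)³ = (1.17892)³ = 1.63853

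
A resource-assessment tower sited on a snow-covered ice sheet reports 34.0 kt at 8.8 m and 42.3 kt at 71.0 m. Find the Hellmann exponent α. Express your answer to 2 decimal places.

α ≈ 0.10

Power law: V₂/V₁ = (z₂/z₁)^α ⇒ α = ln(V₂/V₁) / ln(z₂/z₁)
α = ln(42.3/34.0) / ln(71.0/8.8) = ln(1.2441) / ln(8.0682)
  = 0.21843 / 2.08793 = 0.10461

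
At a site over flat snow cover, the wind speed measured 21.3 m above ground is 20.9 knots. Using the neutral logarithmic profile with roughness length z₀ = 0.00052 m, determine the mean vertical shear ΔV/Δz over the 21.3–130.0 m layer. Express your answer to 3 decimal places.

Log law: V₂ = V₁ · ln(z₂/z₀)/ln(z₁/z₀) = 20.9 × 12.4292/10.6204 = 24.4596 knots
ΔV/Δz = (24.4596 − 20.9)/(130.0 − 21.3) = 3.5596/108.7000 = 0.03275 knots/m

0.033 knots/m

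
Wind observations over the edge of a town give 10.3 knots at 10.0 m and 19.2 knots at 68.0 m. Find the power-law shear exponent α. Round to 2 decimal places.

α ≈ 0.32

Power law: V₂/V₁ = (z₂/z₁)^α ⇒ α = ln(V₂/V₁) / ln(z₂/z₁)
α = ln(19.2/10.3) / ln(68.0/10.0) = ln(1.8641) / ln(6.8000)
  = 0.62277 / 1.91692 = 0.32488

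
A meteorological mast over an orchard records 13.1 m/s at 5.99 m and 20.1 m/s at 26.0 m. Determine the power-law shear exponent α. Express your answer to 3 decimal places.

α ≈ 0.292

Power law: V₂/V₁ = (z₂/z₁)^α ⇒ α = ln(V₂/V₁) / ln(z₂/z₁)
α = ln(20.1/13.1) / ln(26.0/5.99) = ln(1.5344) / ln(4.3406)
  = 0.42811 / 1.46801 = 0.29163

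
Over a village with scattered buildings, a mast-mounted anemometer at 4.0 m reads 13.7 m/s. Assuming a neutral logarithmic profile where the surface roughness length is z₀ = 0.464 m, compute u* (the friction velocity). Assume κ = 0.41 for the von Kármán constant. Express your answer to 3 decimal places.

u* ≈ 2.608 m/s

Log law: V(z) = (u*/κ) · ln(z/z₀) ⇒ u* = κ · V / ln(z/z₀)
u* = 0.41 × 13.7 / ln(4.0/0.464) = 0.41 × 13.7 / 2.1542
   = 5.6170 / 2.1542 = 2.6075 m/s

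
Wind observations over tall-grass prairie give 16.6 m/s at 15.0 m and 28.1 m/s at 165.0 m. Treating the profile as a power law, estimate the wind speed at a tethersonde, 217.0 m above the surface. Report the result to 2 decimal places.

First find α: α = ln(V₂/V₁)/ln(z₂/z₁) = ln(28.1/16.6)/ln(165.0/15.0) = 0.52637/2.39790 = 0.2195
Extrapolate from 165.0 m to 217.0 m: V₃ = 28.1 × (217.0/165.0)^0.2195 = 28.1 × 1.0620 = 29.8417 m/s

29.84 m/s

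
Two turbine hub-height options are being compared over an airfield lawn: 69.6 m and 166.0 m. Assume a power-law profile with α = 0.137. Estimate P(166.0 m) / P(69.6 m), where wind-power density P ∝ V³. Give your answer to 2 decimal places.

1.43

Speed ratio: V_B/V_A = (z_B/z_A)^α = (166.0/69.6)^0.137 = (2.3851)^0.137 = 1.12646
Power-density ratio: P_B/P_A = (V_B/V_A)³ = (1.12646)³ = 1.42939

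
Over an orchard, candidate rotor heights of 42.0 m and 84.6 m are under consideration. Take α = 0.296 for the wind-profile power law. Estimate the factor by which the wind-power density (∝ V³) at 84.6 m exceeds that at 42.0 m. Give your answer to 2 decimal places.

1.86

Speed ratio: V_B/V_A = (z_B/z_A)^α = (84.6/42.0)^0.296 = (2.0143)^0.296 = 1.23032
Power-density ratio: P_B/P_A = (V_B/V_A)³ = (1.23032)³ = 1.86234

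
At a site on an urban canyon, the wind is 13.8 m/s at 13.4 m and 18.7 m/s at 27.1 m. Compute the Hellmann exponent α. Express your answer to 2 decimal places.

Power law: V₂/V₁ = (z₂/z₁)^α ⇒ α = ln(V₂/V₁) / ln(z₂/z₁)
α = ln(18.7/13.8) / ln(27.1/13.4) = ln(1.3551) / ln(2.0224)
  = 0.30385 / 0.70428 = 0.43144

α ≈ 0.43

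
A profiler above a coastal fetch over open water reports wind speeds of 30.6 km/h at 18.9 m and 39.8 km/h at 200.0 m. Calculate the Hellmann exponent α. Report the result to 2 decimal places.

Power law: V₂/V₁ = (z₂/z₁)^α ⇒ α = ln(V₂/V₁) / ln(z₂/z₁)
α = ln(39.8/30.6) / ln(200.0/18.9) = ln(1.3007) / ln(10.5820)
  = 0.26287 / 2.35916 = 0.11142

α ≈ 0.11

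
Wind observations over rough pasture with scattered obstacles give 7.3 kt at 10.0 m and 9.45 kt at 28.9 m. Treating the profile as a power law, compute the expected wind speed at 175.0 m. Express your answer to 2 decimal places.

First find α: α = ln(V₂/V₁)/ln(z₂/z₁) = ln(9.45/7.3)/ln(28.9/10.0) = 0.25814/1.06126 = 0.2432
Extrapolate from 28.9 m to 175.0 m: V₃ = 9.45 × (175.0/28.9)^0.2432 = 9.45 × 1.5497 = 14.6447 kt

14.64 kt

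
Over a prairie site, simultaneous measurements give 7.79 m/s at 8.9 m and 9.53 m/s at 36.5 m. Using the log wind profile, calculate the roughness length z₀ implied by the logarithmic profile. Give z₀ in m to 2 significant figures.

Log law: V(z) ∝ ln(z/z₀). With r = V₁/V₂ = 7.79/9.53 = 0.81742,
r · ln(z₂/z₀) = ln(z₁/z₀) ⇒ ln z₀ = (ln z₁ − r·ln z₂)/(1 − r)
ln z₀ = (2.18605 − 0.81742×3.59731) / 0.18258 = -4.1322
z₀ = exp(-4.1322) = 0.01605 m

z₀ ≈ 0.016 m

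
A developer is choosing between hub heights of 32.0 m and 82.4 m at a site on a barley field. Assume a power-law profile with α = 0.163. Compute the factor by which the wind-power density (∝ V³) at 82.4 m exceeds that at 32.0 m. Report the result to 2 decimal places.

Speed ratio: V_B/V_A = (z_B/z_A)^α = (82.4/32.0)^0.163 = (2.5750)^0.163 = 1.16669
Power-density ratio: P_B/P_A = (V_B/V_A)³ = (1.16669)³ = 1.58807

1.59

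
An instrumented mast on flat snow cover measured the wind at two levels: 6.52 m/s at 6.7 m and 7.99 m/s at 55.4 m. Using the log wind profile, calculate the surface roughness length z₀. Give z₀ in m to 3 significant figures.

Log law: V(z) ∝ ln(z/z₀). With r = V₁/V₂ = 6.52/7.99 = 0.81602,
r · ln(z₂/z₀) = ln(z₁/z₀) ⇒ ln z₀ = (ln z₁ − r·ln z₂)/(1 − r)
ln z₀ = (1.90211 − 0.81602×4.01458) / 0.18398 = -7.4675
z₀ = exp(-7.4675) = 0.0005714 m

z₀ ≈ 0.000571 m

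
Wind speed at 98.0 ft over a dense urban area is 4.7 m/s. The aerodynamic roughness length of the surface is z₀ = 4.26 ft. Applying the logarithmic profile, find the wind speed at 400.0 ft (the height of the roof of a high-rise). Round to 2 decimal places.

Log law: V(z) ∝ ln(z/z₀), so V₂/V₁ = ln(z₂/z₀) / ln(z₁/z₀).
ln(400.0/4.26) = 4.5422, ln(98.0/4.26) = 3.1357
V₂ = 4.7 × 4.5422/3.1357 = 4.7 × 1.4485 = 6.8082 m/s

6.81 m/s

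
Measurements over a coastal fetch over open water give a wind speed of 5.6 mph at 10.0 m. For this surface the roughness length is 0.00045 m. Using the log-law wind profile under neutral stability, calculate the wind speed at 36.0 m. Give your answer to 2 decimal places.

6.32 mph

Log law: V(z) ∝ ln(z/z₀), so V₂/V₁ = ln(z₂/z₀) / ln(z₁/z₀).
ln(36.0/0.00045) = 11.2898, ln(10.0/0.00045) = 10.0088
V₂ = 5.6 × 11.2898/10.0088 = 5.6 × 1.1280 = 6.3167 mph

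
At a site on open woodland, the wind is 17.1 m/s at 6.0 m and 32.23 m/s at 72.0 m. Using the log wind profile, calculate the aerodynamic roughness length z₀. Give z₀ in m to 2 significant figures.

Log law: V(z) ∝ ln(z/z₀). With r = V₁/V₂ = 17.1/32.23 = 0.53056,
r · ln(z₂/z₀) = ln(z₁/z₀) ⇒ ln z₀ = (ln z₁ − r·ln z₂)/(1 − r)
ln z₀ = (1.79176 − 0.53056×4.27667) / 0.46944 = -1.0167
z₀ = exp(-1.0167) = 0.3618 m

z₀ ≈ 0.36 m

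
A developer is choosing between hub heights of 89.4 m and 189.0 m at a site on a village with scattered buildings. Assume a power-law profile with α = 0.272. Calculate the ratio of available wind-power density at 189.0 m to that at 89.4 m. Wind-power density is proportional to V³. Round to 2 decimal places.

1.84

Speed ratio: V_B/V_A = (z_B/z_A)^α = (189.0/89.4)^0.272 = (2.1141)^0.272 = 1.22584
Power-density ratio: P_B/P_A = (V_B/V_A)³ = (1.22584)³ = 1.84205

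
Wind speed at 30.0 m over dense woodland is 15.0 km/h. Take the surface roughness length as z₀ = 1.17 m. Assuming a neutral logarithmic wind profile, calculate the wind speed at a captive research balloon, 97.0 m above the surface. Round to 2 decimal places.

20.43 km/h

Log law: V(z) ∝ ln(z/z₀), so V₂/V₁ = ln(z₂/z₀) / ln(z₁/z₀).
ln(97.0/1.17) = 4.4177, ln(30.0/1.17) = 3.2442
V₂ = 15.0 × 4.4177/3.2442 = 15.0 × 1.3617 = 20.4259 km/h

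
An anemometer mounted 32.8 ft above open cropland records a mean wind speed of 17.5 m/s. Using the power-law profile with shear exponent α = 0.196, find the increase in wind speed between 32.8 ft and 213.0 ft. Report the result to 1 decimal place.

7.8 m/s

Power law: V₂ = V₁ · (z₂/z₁)^α = 17.5 × (6.4939)^0.196 = 25.2516 m/s
ΔV = 25.2516 − 17.5 = 7.7516 m/s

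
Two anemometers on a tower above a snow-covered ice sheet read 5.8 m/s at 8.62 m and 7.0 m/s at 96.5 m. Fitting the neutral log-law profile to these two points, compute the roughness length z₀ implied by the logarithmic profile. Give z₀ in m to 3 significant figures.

Log law: V(z) ∝ ln(z/z₀). With r = V₁/V₂ = 5.8/7.0 = 0.82857,
r · ln(z₂/z₀) = ln(z₁/z₀) ⇒ ln z₀ = (ln z₁ − r·ln z₂)/(1 − r)
ln z₀ = (2.15409 − 0.82857×4.56954) / 0.17143 = -9.5206
z₀ = exp(-9.5206) = 0.00007332 m

z₀ ≈ 0.0000733 m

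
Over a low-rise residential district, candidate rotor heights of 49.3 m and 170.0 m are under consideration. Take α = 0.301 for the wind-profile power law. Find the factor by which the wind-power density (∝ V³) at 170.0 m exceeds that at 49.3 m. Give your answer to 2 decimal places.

Speed ratio: V_B/V_A = (z_B/z_A)^α = (170.0/49.3)^0.301 = (3.4483)^0.301 = 1.45150
Power-density ratio: P_B/P_A = (V_B/V_A)³ = (1.45150)³ = 3.05812

3.06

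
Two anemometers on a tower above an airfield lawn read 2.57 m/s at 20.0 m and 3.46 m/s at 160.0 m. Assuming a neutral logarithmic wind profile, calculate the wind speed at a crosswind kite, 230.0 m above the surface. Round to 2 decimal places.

3.62 m/s

Log law: V ∝ ln(z/z₀). From the pair, with r = V₁/V₂ = 0.74277,
ln z₀ = (ln z₁ − r·ln z₂)/(1 − r) = (2.9957 − 0.74277×5.0752)/0.25723 = -3.0089 → z₀ = 0.04934 m
V₃ = V₁ · ln(z₃/z₀)/ln(z₁/z₀) = 2.57 × 8.4470/6.0047 = 3.6153 m/s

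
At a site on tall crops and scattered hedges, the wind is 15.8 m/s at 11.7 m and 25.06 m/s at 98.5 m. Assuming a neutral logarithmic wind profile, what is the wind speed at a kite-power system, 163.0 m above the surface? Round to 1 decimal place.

Log law: V ∝ ln(z/z₀). From the pair, with r = V₁/V₂ = 0.63049,
ln z₀ = (ln z₁ − r·ln z₂)/(1 − r) = (2.4596 − 0.63049×4.5901)/0.36951 = -1.1756 → z₀ = 0.3086 m
V₃ = V₁ · ln(z₃/z₀)/ln(z₁/z₀) = 15.8 × 6.2693/3.6351 = 27.2493 m/s

27.2 m/s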